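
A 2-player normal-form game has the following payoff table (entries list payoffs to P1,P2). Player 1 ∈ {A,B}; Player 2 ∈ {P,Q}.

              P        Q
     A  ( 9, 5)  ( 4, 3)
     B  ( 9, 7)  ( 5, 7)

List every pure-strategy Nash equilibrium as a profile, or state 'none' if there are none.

(A,P): NE
(A,Q): not NE [P1→B gives 5>4; P2→P gives 5>3]
(B,P): NE
(B,Q): NE

PSNE = {(A,P), (B,P), (B,Q)}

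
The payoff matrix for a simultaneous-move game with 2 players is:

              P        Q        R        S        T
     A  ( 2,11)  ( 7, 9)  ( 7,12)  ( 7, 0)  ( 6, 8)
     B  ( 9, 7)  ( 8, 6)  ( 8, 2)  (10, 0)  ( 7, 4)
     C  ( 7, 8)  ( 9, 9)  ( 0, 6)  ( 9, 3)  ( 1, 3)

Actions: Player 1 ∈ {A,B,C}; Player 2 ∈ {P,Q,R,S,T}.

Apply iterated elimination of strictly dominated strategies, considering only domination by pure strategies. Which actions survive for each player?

Remaining: P1:{B,C} P2:{P,Q}

P1 drop A (B beats it: P:9>2 Q:8>7 R:8>7 S:10>7 T:7>6)
P2 drop R (P beats it: B:7>2 C:8>6)
P2 drop S (P beats it: B:7>0 C:8>3)
P2 drop T (P beats it: B:7>4 C:8>3)
P1→{B,C} P2→{P,Q}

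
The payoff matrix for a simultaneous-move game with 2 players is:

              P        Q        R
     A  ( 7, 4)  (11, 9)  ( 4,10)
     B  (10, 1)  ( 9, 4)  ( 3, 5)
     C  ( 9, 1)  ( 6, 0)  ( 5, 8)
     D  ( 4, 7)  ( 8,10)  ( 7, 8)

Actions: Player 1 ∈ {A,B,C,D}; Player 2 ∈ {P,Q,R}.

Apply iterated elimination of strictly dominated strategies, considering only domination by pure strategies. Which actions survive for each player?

P2 drop P (R beats it: A:10>4 B:5>1 C:8>1 D:8>7)
P1 drop B (A beats it: Q:11>9 R:4>3)
P1 drop C (D beats it: Q:8>6 R:7>5)
P1→{A,D} P2→{Q,R}

Remaining: P1:{A,D} P2:{Q,R}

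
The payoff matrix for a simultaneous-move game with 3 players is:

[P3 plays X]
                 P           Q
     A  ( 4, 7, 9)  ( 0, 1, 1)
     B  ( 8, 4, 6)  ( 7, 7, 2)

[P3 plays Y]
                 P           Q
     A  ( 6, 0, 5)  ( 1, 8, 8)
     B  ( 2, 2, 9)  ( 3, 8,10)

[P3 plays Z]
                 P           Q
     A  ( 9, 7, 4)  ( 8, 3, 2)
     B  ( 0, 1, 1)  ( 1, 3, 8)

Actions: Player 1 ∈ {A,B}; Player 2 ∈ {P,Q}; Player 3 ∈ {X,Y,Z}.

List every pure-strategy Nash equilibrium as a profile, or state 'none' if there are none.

NE set: (B,Q,Y)

(A,P,X): not NE [P1→B gives 8>4]
(A,P,Y): not NE [P2→Q gives 8>0; P3→X gives 9>5]
(A,P,Z): not NE [P3→X gives 9>4]
(A,Q,X): not NE [P1→B gives 7>0; P2→P gives 7>1; P3→Y gives 8>1]
(A,Q,Y): not NE [P1→B gives 3>1]
(A,Q,Z): not NE [P2→P gives 7>3; P3→Y gives 8>2]
(B,P,X): not NE [P2→Q gives 7>4; P3→Y gives 9>6]
(B,P,Y): not NE [P1→A gives 6>2; P2→Q gives 8>2]
(B,P,Z): not NE [P1→A gives 9>0; P2→Q gives 3>1; P3→Y gives 9>1]
(B,Q,X): not NE [P3→Y gives 10>2]
(B,Q,Y): NE
(B,Q,Z): not NE [P1→A gives 8>1; P3→Y gives 10>8]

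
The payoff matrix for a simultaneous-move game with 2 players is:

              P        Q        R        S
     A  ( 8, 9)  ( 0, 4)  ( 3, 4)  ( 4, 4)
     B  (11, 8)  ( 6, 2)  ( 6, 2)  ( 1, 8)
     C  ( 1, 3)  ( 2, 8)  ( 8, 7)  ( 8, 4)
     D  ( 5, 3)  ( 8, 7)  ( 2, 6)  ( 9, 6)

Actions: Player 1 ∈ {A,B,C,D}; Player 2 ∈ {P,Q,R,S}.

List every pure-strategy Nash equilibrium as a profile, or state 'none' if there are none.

(A,P): not NE [P1→B gives 11>8]
(A,Q): not NE [P1→D gives 8>0; P2→P gives 9>4]
(A,R): not NE [P1→C gives 8>3; P2→P gives 9>4]
(A,S): not NE [P1→D gives 9>4; P2→P gives 9>4]
(B,P): NE
(B,Q): not NE [P1→D gives 8>6; P2→S gives 8>2]
(B,R): not NE [P1→C gives 8>6; P2→S gives 8>2]
(B,S): not NE [P1→D gives 9>1]
(C,P): not NE [P1→B gives 11>1; P2→Q gives 8>3]
(C,Q): not NE [P1→D gives 8>2]
(C,R): not NE [P2→Q gives 8>7]
(C,S): not NE [P1→D gives 9>8; P2→Q gives 8>4]
(D,P): not NE [P1→B gives 11>5; P2→Q gives 7>3]
(D,Q): NE
(D,R): not NE [P1→C gives 8>2; P2→Q gives 7>6]
(D,S): not NE [P2→Q gives 7>6]

PSNE = {(B,P), (D,Q)}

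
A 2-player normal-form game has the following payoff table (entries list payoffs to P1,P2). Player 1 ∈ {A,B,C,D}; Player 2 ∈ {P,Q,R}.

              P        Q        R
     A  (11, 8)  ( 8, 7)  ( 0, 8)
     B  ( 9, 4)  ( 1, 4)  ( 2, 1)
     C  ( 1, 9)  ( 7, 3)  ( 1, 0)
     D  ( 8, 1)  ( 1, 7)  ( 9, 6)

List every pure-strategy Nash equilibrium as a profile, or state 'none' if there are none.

(A,P): NE
(A,Q): not NE [P2→R gives 8>7]
(A,R): not NE [P1→D gives 9>0]
(B,P): not NE [P1→A gives 11>9]
(B,Q): not NE [P1→A gives 8>1]
(B,R): not NE [P1→D gives 9>2; P2→Q gives 4>1]
(C,P): not NE [P1→A gives 11>1]
(C,Q): not NE [P1→A gives 8>7; P2→P gives 9>3]
(C,R): not NE [P1→D gives 9>1; P2→P gives 9>0]
(D,P): not NE [P1→A gives 11>8; P2→Q gives 7>1]
(D,Q): not NE [P1→A gives 8>1]
(D,R): not NE [P2→Q gives 7>6]

NE set: (A,P)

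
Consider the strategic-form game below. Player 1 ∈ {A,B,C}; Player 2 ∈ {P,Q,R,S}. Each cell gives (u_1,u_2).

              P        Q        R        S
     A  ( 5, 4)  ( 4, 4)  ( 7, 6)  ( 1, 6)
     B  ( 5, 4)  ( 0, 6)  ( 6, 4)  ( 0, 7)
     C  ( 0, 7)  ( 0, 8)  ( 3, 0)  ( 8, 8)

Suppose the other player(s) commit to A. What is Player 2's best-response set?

argmax u_2 = {R,S}

u_2(P vs A) = 4
u_2(Q vs A) = 4
u_2(R vs A) = 6
u_2(S vs A) = 6
max payoff 6 at {R,S}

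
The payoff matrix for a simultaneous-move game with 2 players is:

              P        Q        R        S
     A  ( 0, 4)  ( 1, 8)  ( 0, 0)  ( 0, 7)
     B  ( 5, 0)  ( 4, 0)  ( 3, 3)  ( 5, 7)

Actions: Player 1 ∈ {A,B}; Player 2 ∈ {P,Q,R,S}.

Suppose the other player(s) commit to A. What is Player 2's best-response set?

u_2(P vs A) = 4
u_2(Q vs A) = 8
u_2(R vs A) = 0
u_2(S vs A) = 7
max payoff 8 at {Q}

BR_2 = {Q}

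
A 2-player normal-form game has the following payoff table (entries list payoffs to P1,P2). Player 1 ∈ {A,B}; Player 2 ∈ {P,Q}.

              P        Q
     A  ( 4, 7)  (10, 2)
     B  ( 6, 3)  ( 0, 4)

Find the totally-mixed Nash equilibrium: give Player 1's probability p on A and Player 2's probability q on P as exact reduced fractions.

(p,q) = (1/6, 5/6)

P1 indiff ⇒ q·4+(1-q)·10 = q·6+(1-q)·0 ⇒ q(-2) = (1-q)(-10) ⇒ q = 5/6
P2 indiff ⇒ p·7+(1-p)·3 = p·2+(1-p)·4 ⇒ p(5) = (1-p)(1) ⇒ p = 1/6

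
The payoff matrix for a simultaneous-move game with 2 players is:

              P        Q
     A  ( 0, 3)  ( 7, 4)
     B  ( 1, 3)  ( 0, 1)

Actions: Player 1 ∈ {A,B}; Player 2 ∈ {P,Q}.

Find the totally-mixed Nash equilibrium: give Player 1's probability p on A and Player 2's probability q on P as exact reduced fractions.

(p,q) = (2/3, 7/8)

P1 indiff ⇒ q·0+(1-q)·7 = q·1+(1-q)·0 ⇒ q(-1) = (1-q)(-7) ⇒ q = 7/8
P2 indiff ⇒ p·3+(1-p)·3 = p·4+(1-p)·1 ⇒ p(-1) = (1-p)(-2) ⇒ p = 2/3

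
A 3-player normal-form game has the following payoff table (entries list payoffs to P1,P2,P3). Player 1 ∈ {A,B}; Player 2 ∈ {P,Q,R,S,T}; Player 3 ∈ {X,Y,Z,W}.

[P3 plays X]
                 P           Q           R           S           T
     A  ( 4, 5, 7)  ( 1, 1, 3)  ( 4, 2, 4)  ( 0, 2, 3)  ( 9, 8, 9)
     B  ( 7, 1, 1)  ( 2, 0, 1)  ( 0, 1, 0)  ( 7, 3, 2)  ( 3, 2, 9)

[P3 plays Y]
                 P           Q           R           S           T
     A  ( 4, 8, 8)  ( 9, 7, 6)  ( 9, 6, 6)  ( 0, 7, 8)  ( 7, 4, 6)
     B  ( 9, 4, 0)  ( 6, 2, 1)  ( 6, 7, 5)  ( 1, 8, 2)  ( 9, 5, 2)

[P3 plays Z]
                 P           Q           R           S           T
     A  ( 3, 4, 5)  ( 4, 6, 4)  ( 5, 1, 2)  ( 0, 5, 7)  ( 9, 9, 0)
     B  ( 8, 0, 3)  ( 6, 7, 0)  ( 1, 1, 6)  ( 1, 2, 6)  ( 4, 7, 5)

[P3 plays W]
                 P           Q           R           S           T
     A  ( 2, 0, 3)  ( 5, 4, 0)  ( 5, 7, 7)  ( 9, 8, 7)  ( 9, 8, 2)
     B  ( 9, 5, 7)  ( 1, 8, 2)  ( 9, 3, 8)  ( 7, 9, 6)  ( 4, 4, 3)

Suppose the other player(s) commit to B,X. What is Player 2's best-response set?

argmax u_2 = {S}

u_2(P vs B,X) = 1
u_2(Q vs B,X) = 0
u_2(R vs B,X) = 1
u_2(S vs B,X) = 3
u_2(T vs B,X) = 2
max payoff 3 at {S}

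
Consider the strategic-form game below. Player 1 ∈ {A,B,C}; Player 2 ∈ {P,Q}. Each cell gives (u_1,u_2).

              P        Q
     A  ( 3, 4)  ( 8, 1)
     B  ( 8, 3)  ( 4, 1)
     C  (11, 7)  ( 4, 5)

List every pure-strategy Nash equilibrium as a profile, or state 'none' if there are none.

(A,P): not NE [P1→C gives 11>3]
(A,Q): not NE [P2→P gives 4>1]
(B,P): not NE [P1→C gives 11>8]
(B,Q): not NE [P1→A gives 8>4; P2→P gives 3>1]
(C,P): NE
(C,Q): not NE [P1→A gives 8>4; P2→P gives 7>5]

NE set: (C,P)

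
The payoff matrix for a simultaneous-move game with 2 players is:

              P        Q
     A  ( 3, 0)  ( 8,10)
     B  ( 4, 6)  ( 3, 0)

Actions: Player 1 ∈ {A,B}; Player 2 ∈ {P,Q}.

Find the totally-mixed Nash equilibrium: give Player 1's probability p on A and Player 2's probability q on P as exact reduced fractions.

P1 indiff ⇒ q·3+(1-q)·8 = q·4+(1-q)·3 ⇒ q(-1) = (1-q)(-5) ⇒ q = 5/6
P2 indiff ⇒ p·0+(1-p)·6 = p·10+(1-p)·0 ⇒ p(-10) = (1-p)(-6) ⇒ p = 3/8

(p,q) = (3/8, 5/6)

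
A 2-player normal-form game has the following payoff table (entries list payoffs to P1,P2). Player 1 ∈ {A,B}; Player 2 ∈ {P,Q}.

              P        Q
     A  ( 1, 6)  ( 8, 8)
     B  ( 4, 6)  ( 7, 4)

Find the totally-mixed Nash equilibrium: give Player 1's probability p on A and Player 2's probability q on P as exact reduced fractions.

P1 indiff ⇒ q·1+(1-q)·8 = q·4+(1-q)·7 ⇒ q(-3) = (1-q)(-1) ⇒ q = 1/4
P2 indiff ⇒ p·6+(1-p)·6 = p·8+(1-p)·4 ⇒ p(-2) = (1-p)(-2) ⇒ p = 1/2

P1 mixes 1/2 on A; P2 mixes 1/4 on P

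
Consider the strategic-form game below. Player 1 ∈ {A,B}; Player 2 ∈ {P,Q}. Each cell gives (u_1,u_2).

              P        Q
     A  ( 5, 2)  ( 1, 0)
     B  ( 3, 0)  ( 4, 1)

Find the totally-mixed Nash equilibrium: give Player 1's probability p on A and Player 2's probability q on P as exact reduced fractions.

P1 indiff ⇒ q·5+(1-q)·1 = q·3+(1-q)·4 ⇒ q(2) = (1-q)(3) ⇒ q = 3/5
P2 indiff ⇒ p·2+(1-p)·0 = p·0+(1-p)·1 ⇒ p(2) = (1-p)(1) ⇒ p = 1/3

p=1/3, q=3/5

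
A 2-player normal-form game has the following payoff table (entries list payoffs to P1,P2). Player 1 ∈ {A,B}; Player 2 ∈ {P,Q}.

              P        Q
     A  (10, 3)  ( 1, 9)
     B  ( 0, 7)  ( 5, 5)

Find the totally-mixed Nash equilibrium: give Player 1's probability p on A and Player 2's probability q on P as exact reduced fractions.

P1 mixes 1/4 on A; P2 mixes 2/7 on P

P1 indiff ⇒ q·10+(1-q)·1 = q·0+(1-q)·5 ⇒ q(10) = (1-q)(4) ⇒ q = 2/7
P2 indiff ⇒ p·3+(1-p)·7 = p·9+(1-p)·5 ⇒ p(-6) = (1-p)(-2) ⇒ p = 1/4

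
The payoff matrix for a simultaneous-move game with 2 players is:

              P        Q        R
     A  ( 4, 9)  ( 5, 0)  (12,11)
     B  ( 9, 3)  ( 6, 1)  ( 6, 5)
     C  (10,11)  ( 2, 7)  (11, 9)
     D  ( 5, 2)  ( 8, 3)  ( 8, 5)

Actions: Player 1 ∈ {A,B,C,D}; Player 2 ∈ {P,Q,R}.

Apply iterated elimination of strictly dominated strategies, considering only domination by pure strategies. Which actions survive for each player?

P2 drop Q (R beats it: A:11>0 B:5>1 C:9>7 D:5>3)
P1 drop B (C beats it: P:10>9 R:11>6)
P1 drop D (C beats it: P:10>5 R:11>8)
P1→{A,C} P2→{P,R}

Remaining: P1:{A,C} P2:{P,R}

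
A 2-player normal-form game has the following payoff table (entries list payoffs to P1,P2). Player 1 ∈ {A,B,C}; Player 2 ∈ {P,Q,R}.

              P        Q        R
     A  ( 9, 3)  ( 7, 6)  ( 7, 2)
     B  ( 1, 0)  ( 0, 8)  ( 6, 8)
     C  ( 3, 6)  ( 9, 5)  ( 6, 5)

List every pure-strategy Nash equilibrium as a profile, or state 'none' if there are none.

No pure NE.

(A,P): not NE [P2→Q gives 6>3]
(A,Q): not NE [P1→C gives 9>7]
(A,R): not NE [P2→Q gives 6>2]
(B,P): not NE [P1→A gives 9>1; P2→R gives 8>0]
(B,Q): not NE [P1→C gives 9>0]
(B,R): not NE [P1→A gives 7>6]
(C,P): not NE [P1→A gives 9>3]
(C,Q): not NE [P2→P gives 6>5]
(C,R): not NE [P1→A gives 7>6; P2→P gives 6>5]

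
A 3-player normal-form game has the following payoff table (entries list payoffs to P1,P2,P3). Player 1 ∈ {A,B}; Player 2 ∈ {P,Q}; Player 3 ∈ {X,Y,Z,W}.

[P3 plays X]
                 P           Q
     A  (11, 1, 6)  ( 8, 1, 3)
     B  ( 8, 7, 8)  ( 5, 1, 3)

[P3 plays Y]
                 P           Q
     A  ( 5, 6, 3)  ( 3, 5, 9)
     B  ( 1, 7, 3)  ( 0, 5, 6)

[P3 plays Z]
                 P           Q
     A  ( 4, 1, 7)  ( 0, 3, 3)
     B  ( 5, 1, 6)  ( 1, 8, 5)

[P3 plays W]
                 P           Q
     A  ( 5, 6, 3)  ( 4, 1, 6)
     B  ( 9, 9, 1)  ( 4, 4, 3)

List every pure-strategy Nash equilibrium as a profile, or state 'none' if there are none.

(A,P,X): not NE [P3→Z gives 7>6]
(A,P,Y): not NE [P3→Z gives 7>3]
(A,P,Z): not NE [P1→B gives 5>4; P2→Q gives 3>1]
(A,P,W): not NE [P1→B gives 9>5; P3→Z gives 7>3]
(A,Q,X): not NE [P3→Y gives 9>3]
(A,Q,Y): not NE [P2→P gives 6>5]
(A,Q,Z): not NE [P1→B gives 1>0; P3→Y gives 9>3]
(A,Q,W): not NE [P2→P gives 6>1; P3→Y gives 9>6]
(B,P,X): not NE [P1→A gives 11>8]
(B,P,Y): not NE [P1→A gives 5>1; P3→X gives 8>3]
(B,P,Z): not NE [P2→Q gives 8>1; P3→X gives 8>6]
(B,P,W): not NE [P3→X gives 8>1]
(B,Q,X): not NE [P1→A gives 8>5; P2→P gives 7>1; P3→Y gives 6>3]
(B,Q,Y): not NE [P1→A gives 3>0; P2→P gives 7>5]
(B,Q,Z): not NE [P3→Y gives 6>5]
(B,Q,W): not NE [P2→P gives 9>4; P3→Y gives 6>3]

Equilibria: none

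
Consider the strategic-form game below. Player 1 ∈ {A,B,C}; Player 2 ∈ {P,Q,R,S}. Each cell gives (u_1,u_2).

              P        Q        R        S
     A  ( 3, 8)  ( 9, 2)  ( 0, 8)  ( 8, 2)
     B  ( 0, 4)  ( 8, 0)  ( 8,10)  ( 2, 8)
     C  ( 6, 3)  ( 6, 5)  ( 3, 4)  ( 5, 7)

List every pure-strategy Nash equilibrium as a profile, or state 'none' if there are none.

(A,P): not NE [P1→C gives 6>3]
(A,Q): not NE [P2→R gives 8>2]
(A,R): not NE [P1→B gives 8>0]
(A,S): not NE [P2→R gives 8>2]
(B,P): not NE [P1→C gives 6>0; P2→R gives 10>4]
(B,Q): not NE [P1→A gives 9>8; P2→R gives 10>0]
(B,R): NE
(B,S): not NE [P1→A gives 8>2; P2→R gives 10>8]
(C,P): not NE [P2→S gives 7>3]
(C,Q): not NE [P1→A gives 9>6; P2→S gives 7>5]
(C,R): not NE [P1→B gives 8>3; P2→S gives 7>4]
(C,S): not NE [P1→A gives 8>5]

Nash profiles: (B,R)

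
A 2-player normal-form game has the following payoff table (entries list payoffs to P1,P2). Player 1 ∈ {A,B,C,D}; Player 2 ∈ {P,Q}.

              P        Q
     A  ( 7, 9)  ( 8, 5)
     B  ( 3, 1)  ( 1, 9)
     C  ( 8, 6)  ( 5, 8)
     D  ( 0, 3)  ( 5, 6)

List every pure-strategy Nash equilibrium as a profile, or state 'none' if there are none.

(A,P): not NE [P1→C gives 8>7]
(A,Q): not NE [P2→P gives 9>5]
(B,P): not NE [P1→C gives 8>3; P2→Q gives 9>1]
(B,Q): not NE [P1→A gives 8>1]
(C,P): not NE [P2→Q gives 8>6]
(C,Q): not NE [P1→A gives 8>5]
(D,P): not NE [P1→C gives 8>0; P2→Q gives 6>3]
(D,Q): not NE [P1→A gives 8>5]

No pure NE.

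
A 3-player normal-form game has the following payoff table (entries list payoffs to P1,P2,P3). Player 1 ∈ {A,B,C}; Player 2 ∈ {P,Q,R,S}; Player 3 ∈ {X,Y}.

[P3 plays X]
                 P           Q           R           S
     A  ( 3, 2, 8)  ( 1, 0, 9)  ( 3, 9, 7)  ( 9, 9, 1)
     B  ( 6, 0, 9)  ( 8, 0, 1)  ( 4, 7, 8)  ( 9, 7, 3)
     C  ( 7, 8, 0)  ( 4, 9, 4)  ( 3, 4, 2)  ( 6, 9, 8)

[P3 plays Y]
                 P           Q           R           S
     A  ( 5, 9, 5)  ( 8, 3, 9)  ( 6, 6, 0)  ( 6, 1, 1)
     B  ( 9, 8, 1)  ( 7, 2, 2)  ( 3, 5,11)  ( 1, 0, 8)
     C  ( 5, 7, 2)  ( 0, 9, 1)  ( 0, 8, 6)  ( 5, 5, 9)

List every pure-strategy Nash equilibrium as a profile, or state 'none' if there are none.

Nash profiles: (A,S,X)

(A,P,X): not NE [P1→C gives 7>3; P2→S gives 9>2]
(A,P,Y): not NE [P1→B gives 9>5; P3→X gives 8>5]
(A,Q,X): not NE [P1→B gives 8>1; P2→S gives 9>0]
(A,Q,Y): not NE [P2→P gives 9>3]
(A,R,X): not NE [P1→B gives 4>3]
(A,R,Y): not NE [P2→P gives 9>6; P3→X gives 7>0]
(A,S,X): NE
(A,S,Y): not NE [P2→P gives 9>1]
(B,P,X): not NE [P1→C gives 7>6; P2→S gives 7>0]
(B,P,Y): not NE [P3→X gives 9>1]
(B,Q,X): not NE [P2→S gives 7>0; P3→Y gives 2>1]
(B,Q,Y): not NE [P1→A gives 8>7; P2→P gives 8>2]
(B,R,X): not NE [P3→Y gives 11>8]
(B,R,Y): not NE [P1→A gives 6>3; P2→P gives 8>5]
(B,S,X): not NE [P3→Y gives 8>3]
(B,S,Y): not NE [P1→A gives 6>1; P2→P gives 8>0]
(C,P,X): not NE [P2→S gives 9>8; P3→Y gives 2>0]
(C,P,Y): not NE [P1→B gives 9>5; P2→Q gives 9>7]
(C,Q,X): not NE [P1→B gives 8>4]
(C,Q,Y): not NE [P1→A gives 8>0; P3→X gives 4>1]
(C,R,X): not NE [P1→B gives 4>3; P2→S gives 9>4; P3→Y gives 6>2]
(C,R,Y): not NE [P1→A gives 6>0; P2→Q gives 9>8]
(C,S,X): not NE [P1→B gives 9>6; P3→Y gives 9>8]
(C,S,Y): not NE [P1→A gives 6>5; P2→Q gives 9>5]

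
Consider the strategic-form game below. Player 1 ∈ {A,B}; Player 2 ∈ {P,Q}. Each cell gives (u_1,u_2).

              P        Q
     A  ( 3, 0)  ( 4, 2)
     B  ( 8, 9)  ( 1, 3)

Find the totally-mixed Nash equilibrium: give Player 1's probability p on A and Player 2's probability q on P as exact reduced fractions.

P1 indiff ⇒ q·3+(1-q)·4 = q·8+(1-q)·1 ⇒ q(-5) = (1-q)(-3) ⇒ q = 3/8
P2 indiff ⇒ p·0+(1-p)·9 = p·2+(1-p)·3 ⇒ p(-2) = (1-p)(-6) ⇒ p = 3/4

p=3/4, q=3/8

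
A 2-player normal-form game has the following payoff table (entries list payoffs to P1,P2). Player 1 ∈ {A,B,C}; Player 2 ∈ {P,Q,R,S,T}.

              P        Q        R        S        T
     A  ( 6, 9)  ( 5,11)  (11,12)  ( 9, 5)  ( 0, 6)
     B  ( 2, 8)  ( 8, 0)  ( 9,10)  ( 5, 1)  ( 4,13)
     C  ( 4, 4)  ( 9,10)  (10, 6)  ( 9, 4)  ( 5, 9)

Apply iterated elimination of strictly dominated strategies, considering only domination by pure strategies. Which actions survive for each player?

Survivors P1:{A,C} P2:{Q,R}

P1 drop B (C beats it: P:4>2 Q:9>8 R:10>9 S:9>5 T:5>4)
P2 drop P (Q beats it: A:11>9 C:10>4)
P2 drop S (Q beats it: A:11>5 C:10>4)
P2 drop T (Q beats it: A:11>6 C:10>9)
P1→{A,C} P2→{Q,R}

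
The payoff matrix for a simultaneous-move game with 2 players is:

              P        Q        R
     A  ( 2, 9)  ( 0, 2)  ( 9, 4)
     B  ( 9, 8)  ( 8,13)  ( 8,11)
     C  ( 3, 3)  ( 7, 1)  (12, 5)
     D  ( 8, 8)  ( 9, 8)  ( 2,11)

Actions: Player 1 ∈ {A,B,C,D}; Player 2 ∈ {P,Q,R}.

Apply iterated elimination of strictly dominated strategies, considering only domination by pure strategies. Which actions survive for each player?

P1 drop A (C beats it: P:3>2 Q:7>0 R:12>9)
P2 drop P (R beats it: B:11>8 C:5>3 D:11>8)
P1→{B,C,D} P2→{Q,R}

IESDS → P1:{B,C,D} P2:{Q,R}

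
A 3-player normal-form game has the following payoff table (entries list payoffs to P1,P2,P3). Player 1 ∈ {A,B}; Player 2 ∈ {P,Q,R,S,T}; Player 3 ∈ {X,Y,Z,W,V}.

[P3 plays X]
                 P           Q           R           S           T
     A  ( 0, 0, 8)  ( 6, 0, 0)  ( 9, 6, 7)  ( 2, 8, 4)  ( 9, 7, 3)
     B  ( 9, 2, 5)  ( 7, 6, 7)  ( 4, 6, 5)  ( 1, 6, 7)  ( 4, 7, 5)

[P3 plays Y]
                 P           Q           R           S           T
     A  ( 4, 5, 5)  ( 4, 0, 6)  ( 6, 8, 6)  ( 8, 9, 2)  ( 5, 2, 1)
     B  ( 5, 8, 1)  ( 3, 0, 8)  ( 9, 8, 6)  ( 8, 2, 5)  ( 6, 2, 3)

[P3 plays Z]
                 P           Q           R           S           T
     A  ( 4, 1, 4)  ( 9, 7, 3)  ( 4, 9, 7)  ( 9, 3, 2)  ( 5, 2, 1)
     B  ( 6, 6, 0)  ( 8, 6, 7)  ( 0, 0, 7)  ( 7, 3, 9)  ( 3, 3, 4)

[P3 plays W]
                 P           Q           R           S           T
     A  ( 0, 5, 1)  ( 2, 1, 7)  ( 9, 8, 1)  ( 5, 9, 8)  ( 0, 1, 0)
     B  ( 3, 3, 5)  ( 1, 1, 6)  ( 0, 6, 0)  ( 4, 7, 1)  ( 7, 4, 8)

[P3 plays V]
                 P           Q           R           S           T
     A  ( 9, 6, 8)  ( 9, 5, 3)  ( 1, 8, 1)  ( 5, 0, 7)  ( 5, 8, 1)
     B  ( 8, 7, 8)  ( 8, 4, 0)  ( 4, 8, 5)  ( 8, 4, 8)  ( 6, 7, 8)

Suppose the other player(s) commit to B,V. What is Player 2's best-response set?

P2 best: {R}

u_2(P vs B,V) = 7
u_2(Q vs B,V) = 4
u_2(R vs B,V) = 8
u_2(S vs B,V) = 4
u_2(T vs B,V) = 7
max payoff 8 at {R}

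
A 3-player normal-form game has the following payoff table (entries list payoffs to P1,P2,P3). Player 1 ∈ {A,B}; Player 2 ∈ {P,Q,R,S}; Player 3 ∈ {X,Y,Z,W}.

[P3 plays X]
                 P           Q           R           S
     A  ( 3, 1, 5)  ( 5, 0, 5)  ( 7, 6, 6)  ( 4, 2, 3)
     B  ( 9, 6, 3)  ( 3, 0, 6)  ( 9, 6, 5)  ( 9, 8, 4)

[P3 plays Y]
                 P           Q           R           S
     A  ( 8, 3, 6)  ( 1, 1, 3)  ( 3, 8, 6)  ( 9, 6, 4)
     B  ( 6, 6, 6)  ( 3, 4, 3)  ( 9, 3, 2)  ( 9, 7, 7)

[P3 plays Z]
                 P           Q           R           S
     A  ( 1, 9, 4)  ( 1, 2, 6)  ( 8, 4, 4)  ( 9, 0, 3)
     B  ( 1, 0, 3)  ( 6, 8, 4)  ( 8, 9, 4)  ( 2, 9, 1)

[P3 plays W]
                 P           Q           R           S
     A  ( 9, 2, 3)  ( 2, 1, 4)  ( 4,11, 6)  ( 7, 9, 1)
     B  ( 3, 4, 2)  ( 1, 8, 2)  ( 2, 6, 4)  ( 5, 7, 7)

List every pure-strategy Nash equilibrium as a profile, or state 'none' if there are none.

(A,P,X): not NE [P1→B gives 9>3; P2→R gives 6>1; P3→Y gives 6>5]
(A,P,Y): not NE [P2→R gives 8>3]
(A,P,Z): not NE [P3→Y gives 6>4]
(A,P,W): not NE [P2→R gives 11>2; P3→Y gives 6>3]
(A,Q,X): not NE [P2→R gives 6>0; P3→Z gives 6>5]
(A,Q,Y): not NE [P1→B gives 3>1; P2→R gives 8>1; P3→Z gives 6>3]
(A,Q,Z): not NE [P1→B gives 6>1; P2→P gives 9>2]
(A,Q,W): not NE [P2→R gives 11>1; P3→Z gives 6>4]
(A,R,X): not NE [P1→B gives 9>7]
(A,R,Y): not NE [P1→B gives 9>3]
(A,R,Z): not NE [P2→P gives 9>4; P3→W gives 6>4]
(A,R,W): NE
(A,S,X): not NE [P1→B gives 9>4; P2→R gives 6>2; P3→Y gives 4>3]
(A,S,Y): not NE [P2→R gives 8>6]
(A,S,Z): not NE [P2→P gives 9>0; P3→Y gives 4>3]
(A,S,W): not NE [P2→R gives 11>9; P3→Y gives 4>1]
(B,P,X): not NE [P2→S gives 8>6; P3→Y gives 6>3]
(B,P,Y): not NE [P1→A gives 8>6; P2→S gives 7>6]
(B,P,Z): not NE [P2→S gives 9>0; P3→Y gives 6>3]
(B,P,W): not NE [P1→A gives 9>3; P2→Q gives 8>4; P3→Y gives 6>2]
(B,Q,X): not NE [P1→A gives 5>3; P2→S gives 8>0]
(B,Q,Y): not NE [P2→S gives 7>4; P3→X gives 6>3]
(B,Q,Z): not NE [P2→S gives 9>8; P3→X gives 6>4]
(B,Q,W): not NE [P1→A gives 2>1; P3→X gives 6>2]
(B,R,X): not NE [P2→S gives 8>6]
(B,R,Y): not NE [P2→S gives 7>3; P3→X gives 5>2]
(B,R,Z): not NE [P3→X gives 5>4]
(B,R,W): not NE [P1→A gives 4>2; P2→Q gives 8>6; P3→X gives 5>4]
(B,S,X): not NE [P3→W gives 7>4]
(B,S,Y): NE
(B,S,Z): not NE [P1→A gives 9>2; P3→W gives 7>1]
(B,S,W): not NE [P1→A gives 7>5; P2→Q gives 8>7]

PSNE = {(A,R,W), (B,S,Y)}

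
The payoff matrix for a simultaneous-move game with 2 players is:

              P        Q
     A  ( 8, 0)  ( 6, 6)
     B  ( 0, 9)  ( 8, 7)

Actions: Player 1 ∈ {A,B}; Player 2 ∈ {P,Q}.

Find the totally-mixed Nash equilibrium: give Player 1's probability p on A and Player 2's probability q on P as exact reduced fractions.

P1 indiff ⇒ q·8+(1-q)·6 = q·0+(1-q)·8 ⇒ q(8) = (1-q)(2) ⇒ q = 1/5
P2 indiff ⇒ p·0+(1-p)·9 = p·6+(1-p)·7 ⇒ p(-6) = (1-p)(-2) ⇒ p = 1/4

p=1/4, q=1/5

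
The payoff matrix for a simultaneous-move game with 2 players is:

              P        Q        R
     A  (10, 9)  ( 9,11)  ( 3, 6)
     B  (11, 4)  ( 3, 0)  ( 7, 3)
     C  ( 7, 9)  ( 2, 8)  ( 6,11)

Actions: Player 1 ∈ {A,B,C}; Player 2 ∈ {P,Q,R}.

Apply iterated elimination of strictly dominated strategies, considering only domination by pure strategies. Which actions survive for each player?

IESDS → P1:{A,B} P2:{P,Q}

P1 drop C (B beats it: P:11>7 Q:3>2 R:7>6)
P2 drop R (P beats it: A:9>6 B:4>3)
P1→{A,B} P2→{P,Q}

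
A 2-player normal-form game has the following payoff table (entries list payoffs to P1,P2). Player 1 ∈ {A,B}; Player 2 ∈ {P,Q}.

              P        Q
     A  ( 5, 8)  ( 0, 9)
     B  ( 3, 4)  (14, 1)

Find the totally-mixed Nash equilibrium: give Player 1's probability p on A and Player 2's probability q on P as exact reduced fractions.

P1 indiff ⇒ q·5+(1-q)·0 = q·3+(1-q)·14 ⇒ q(2) = (1-q)(14) ⇒ q = 7/8
P2 indiff ⇒ p·8+(1-p)·4 = p·9+(1-p)·1 ⇒ p(-1) = (1-p)(-3) ⇒ p = 3/4

p=3/4, q=7/8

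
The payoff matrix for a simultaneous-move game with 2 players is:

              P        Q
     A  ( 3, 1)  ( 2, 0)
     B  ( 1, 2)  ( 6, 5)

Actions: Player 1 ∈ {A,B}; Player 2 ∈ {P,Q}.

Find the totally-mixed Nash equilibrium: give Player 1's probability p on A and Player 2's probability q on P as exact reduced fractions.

(p,q) = (3/4, 2/3)

P1 indiff ⇒ q·3+(1-q)·2 = q·1+(1-q)·6 ⇒ q(2) = (1-q)(4) ⇒ q = 2/3
P2 indiff ⇒ p·1+(1-p)·2 = p·0+(1-p)·5 ⇒ p(1) = (1-p)(3) ⇒ p = 3/4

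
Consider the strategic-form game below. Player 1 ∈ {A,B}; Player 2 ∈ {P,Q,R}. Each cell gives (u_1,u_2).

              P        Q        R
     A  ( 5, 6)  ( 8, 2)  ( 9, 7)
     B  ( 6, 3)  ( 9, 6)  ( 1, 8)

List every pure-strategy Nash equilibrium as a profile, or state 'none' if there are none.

PSNE = {(A,R)}

(A,P): not NE [P1→B gives 6>5; P2→R gives 7>6]
(A,Q): not NE [P1→B gives 9>8; P2→R gives 7>2]
(A,R): NE
(B,P): not NE [P2→R gives 8>3]
(B,Q): not NE [P2→R gives 8>6]
(B,R): not NE [P1→A gives 9>1]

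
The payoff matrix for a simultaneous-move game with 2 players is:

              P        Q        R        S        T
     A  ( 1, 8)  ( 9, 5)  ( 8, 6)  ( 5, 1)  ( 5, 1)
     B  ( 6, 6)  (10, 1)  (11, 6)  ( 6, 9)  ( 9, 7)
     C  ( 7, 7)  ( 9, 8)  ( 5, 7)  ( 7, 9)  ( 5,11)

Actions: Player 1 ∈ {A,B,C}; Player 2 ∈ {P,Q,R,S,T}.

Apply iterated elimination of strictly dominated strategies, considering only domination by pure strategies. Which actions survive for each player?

Remaining: P1:{B,C} P2:{S,T}

P1 drop A (B beats it: P:6>1 Q:10>9 R:11>8 S:6>5 T:9>5)
P2 drop P (S beats it: B:9>6 C:9>7)
P2 drop Q (S beats it: B:9>1 C:9>8)
P2 drop R (S beats it: B:9>6 C:9>7)
P1→{B,C} P2→{S,T}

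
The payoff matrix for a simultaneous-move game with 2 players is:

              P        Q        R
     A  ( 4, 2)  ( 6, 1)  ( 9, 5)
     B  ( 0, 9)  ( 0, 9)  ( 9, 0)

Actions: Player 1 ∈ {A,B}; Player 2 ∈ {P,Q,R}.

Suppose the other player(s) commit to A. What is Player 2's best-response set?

BR_2 = {R}

u_2(P vs A) = 2
u_2(Q vs A) = 1
u_2(R vs A) = 5
max payoff 5 at {R}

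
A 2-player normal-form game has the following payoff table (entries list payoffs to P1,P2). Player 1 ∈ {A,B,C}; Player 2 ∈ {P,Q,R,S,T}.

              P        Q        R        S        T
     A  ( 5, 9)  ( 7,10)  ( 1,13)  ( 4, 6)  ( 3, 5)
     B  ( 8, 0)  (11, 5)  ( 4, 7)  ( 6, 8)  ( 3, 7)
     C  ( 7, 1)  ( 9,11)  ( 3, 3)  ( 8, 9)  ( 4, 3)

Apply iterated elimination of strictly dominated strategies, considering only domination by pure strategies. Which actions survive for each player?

P1 drop A (C beats it: P:7>5 Q:9>7 R:3>1 S:8>4 T:4>3)
P2 drop P (Q beats it: B:5>0 C:11>1)
P2 drop R (S beats it: B:8>7 C:9>3)
P2 drop T (S beats it: B:8>7 C:9>3)
P1→{B,C} P2→{Q,S}

Remaining: P1:{B,C} P2:{Q,S}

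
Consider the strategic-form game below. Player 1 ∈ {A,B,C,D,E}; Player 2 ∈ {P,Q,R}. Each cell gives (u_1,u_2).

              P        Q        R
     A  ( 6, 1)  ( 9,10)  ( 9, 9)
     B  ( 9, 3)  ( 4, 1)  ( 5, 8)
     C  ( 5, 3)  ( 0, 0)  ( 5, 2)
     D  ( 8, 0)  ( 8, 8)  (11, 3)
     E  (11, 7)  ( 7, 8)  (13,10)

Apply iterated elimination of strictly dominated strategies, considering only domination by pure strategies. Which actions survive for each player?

P1 drop B (E beats it: P:11>9 Q:7>4 R:13>5)
P1 drop C (A beats it: P:6>5 Q:9>0 R:9>5)
P2 drop P (Q beats it: A:10>1 D:8>0 E:8>7)
P1→{A,D,E} P2→{Q,R}

IESDS → P1:{A,D,E} P2:{Q,R}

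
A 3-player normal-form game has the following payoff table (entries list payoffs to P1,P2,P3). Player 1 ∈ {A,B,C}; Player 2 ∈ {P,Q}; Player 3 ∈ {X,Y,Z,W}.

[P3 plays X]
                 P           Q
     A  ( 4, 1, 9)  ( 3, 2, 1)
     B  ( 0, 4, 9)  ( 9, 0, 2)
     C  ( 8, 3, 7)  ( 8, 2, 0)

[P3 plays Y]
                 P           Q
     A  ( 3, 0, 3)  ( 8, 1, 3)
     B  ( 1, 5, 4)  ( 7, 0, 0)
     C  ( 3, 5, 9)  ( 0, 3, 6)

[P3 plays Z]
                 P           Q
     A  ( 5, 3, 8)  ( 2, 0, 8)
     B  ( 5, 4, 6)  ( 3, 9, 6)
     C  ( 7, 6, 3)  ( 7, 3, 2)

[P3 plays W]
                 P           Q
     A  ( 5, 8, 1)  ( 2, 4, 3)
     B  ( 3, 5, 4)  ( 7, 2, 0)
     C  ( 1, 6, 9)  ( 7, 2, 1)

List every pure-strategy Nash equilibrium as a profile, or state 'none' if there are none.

NE set: (C,P,Y)

(A,P,X): not NE [P1→C gives 8>4; P2→Q gives 2>1]
(A,P,Y): not NE [P2→Q gives 1>0; P3→X gives 9>3]
(A,P,Z): not NE [P1→C gives 7>5; P3→X gives 9>8]
(A,P,W): not NE [P3→X gives 9>1]
(A,Q,X): not NE [P1→B gives 9>3; P3→Z gives 8>1]
(A,Q,Y): not NE [P3→Z gives 8>3]
(A,Q,Z): not NE [P1→C gives 7>2; P2→P gives 3>0]
(A,Q,W): not NE [P1→C gives 7>2; P2→P gives 8>4; P3→Z gives 8>3]
(B,P,X): not NE [P1→C gives 8>0]
(B,P,Y): not NE [P1→C gives 3>1; P3→X gives 9>4]
(B,P,Z): not NE [P1→C gives 7>5; P2→Q gives 9>4; P3→X gives 9>6]
(B,P,W): not NE [P1→A gives 5>3; P3→X gives 9>4]
(B,Q,X): not NE [P2→P gives 4>0; P3→Z gives 6>2]
(B,Q,Y): not NE [P1→A gives 8>7; P2→P gives 5>0; P3→Z gives 6>0]
(B,Q,Z): not NE [P1→C gives 7>3]
(B,Q,W): not NE [P2→P gives 5>2; P3→Z gives 6>0]
(C,P,X): not NE [P3→W gives 9>7]
(C,P,Y): NE
(C,P,Z): not NE [P3→W gives 9>3]
(C,P,W): not NE [P1→A gives 5>1]
(C,Q,X): not NE [P1→B gives 9>8; P2→P gives 3>2; P3→Y gives 6>0]
(C,Q,Y): not NE [P1→A gives 8>0; P2→P gives 5>3]
(C,Q,Z): not NE [P2→P gives 6>3; P3→Y gives 6>2]
(C,Q,W): not NE [P2→P gives 6>2; P3→Y gives 6>1]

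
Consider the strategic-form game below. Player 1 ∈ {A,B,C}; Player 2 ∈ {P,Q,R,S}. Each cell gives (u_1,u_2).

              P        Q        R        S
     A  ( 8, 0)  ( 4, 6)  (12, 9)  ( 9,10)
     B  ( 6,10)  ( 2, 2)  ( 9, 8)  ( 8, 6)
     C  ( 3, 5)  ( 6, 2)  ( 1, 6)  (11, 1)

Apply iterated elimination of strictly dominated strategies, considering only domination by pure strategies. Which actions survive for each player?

P1 drop B (A beats it: P:8>6 Q:4>2 R:12>9 S:9>8)
P2 drop P (R beats it: A:9>0 C:6>5)
P2 drop Q (R beats it: A:9>6 C:6>2)
P1→{A,C} P2→{R,S}

IESDS → P1:{A,C} P2:{R,S}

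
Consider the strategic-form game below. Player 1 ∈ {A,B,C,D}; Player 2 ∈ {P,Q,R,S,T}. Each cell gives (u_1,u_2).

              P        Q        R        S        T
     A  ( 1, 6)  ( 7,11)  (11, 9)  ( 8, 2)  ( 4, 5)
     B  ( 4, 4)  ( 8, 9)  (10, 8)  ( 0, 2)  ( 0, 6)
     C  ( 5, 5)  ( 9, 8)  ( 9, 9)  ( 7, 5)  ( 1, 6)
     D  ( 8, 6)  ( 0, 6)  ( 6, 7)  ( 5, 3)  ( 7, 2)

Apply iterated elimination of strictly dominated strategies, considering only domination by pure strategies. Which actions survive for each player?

Remaining: P1:{A,B,C} P2:{Q,R}

P2 drop P (R beats it: A:9>6 B:8>4 C:9>5 D:7>6)
P2 drop S (Q beats it: A:11>2 B:9>2 C:8>5 D:6>3)
P2 drop T (Q beats it: A:11>5 B:9>6 C:8>6 D:6>2)
P1 drop D (A beats it: Q:7>0 R:11>6)
P1→{A,B,C} P2→{Q,R}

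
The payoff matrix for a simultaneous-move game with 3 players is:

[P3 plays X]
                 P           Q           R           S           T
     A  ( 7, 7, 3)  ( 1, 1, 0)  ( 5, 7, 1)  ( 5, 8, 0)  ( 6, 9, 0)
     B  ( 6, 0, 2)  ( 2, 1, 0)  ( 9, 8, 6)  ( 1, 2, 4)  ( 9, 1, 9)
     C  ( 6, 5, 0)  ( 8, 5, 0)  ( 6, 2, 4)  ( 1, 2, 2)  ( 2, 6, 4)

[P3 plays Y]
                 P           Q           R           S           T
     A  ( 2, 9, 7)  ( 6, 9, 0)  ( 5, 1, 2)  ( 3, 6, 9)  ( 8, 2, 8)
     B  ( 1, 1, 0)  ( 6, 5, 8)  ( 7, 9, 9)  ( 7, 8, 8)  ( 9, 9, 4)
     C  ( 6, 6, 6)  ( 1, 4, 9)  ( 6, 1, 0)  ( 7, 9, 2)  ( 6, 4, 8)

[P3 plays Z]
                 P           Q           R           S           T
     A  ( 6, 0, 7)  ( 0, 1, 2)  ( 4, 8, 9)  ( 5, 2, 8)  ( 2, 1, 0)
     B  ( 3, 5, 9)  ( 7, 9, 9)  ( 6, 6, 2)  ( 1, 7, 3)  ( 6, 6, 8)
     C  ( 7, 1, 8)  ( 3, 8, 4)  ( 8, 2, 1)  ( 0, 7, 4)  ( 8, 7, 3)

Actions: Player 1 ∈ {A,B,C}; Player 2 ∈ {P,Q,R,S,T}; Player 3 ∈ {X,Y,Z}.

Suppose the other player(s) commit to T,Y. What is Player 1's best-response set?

P1 best: {B}

u_1(A vs T,Y) = 8
u_1(B vs T,Y) = 9
u_1(C vs T,Y) = 6
max payoff 9 at {B}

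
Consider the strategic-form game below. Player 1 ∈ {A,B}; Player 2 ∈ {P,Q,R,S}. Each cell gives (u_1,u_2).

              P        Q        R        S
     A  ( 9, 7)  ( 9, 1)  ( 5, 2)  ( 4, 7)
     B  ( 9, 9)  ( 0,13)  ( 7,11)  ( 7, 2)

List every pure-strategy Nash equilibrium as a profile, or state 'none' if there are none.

Nash profiles: (A,P)

(A,P): NE
(A,Q): not NE [P2→S gives 7>1]
(A,R): not NE [P1→B gives 7>5; P2→S gives 7>2]
(A,S): not NE [P1→B gives 7>4]
(B,P): not NE [P2→Q gives 13>9]
(B,Q): not NE [P1→A gives 9>0]
(B,R): not NE [P2→Q gives 13>11]
(B,S): not NE [P2→Q gives 13>2]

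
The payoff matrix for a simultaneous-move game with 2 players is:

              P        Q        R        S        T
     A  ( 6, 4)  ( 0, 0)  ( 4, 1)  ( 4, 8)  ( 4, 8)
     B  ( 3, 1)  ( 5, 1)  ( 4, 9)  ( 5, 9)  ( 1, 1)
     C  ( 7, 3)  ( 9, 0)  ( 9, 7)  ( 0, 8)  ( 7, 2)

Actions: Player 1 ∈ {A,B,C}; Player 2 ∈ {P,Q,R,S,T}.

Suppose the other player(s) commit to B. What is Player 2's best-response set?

argmax u_2 = {R,S}

u_2(P vs B) = 1
u_2(Q vs B) = 1
u_2(R vs B) = 9
u_2(S vs B) = 9
u_2(T vs B) = 1
max payoff 9 at {R,S}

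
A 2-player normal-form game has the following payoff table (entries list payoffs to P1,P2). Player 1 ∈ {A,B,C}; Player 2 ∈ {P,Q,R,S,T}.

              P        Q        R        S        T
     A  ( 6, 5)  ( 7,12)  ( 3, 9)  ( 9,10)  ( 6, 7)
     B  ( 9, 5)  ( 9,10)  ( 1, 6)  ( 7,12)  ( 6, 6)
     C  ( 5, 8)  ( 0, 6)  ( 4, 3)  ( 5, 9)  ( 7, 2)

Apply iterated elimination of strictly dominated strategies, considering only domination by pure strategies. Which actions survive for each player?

P2 drop P (S beats it: A:10>5 B:12>5 C:9>8)
P2 drop R (Q beats it: A:12>9 B:10>6 C:6>3)
P2 drop T (Q beats it: A:12>7 B:10>6 C:6>2)
P1 drop C (A beats it: Q:7>0 S:9>5)
P1→{A,B} P2→{Q,S}

Survivors P1:{A,B} P2:{Q,S}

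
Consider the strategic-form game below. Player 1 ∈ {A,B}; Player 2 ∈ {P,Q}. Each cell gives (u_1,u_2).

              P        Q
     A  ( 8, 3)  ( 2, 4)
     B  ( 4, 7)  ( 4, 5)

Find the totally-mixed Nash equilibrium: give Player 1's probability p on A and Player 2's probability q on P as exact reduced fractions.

p=2/3, q=1/3

P1 indiff ⇒ q·8+(1-q)·2 = q·4+(1-q)·4 ⇒ q(4) = (1-q)(2) ⇒ q = 1/3
P2 indiff ⇒ p·3+(1-p)·7 = p·4+(1-p)·5 ⇒ p(-1) = (1-p)(-2) ⇒ p = 2/3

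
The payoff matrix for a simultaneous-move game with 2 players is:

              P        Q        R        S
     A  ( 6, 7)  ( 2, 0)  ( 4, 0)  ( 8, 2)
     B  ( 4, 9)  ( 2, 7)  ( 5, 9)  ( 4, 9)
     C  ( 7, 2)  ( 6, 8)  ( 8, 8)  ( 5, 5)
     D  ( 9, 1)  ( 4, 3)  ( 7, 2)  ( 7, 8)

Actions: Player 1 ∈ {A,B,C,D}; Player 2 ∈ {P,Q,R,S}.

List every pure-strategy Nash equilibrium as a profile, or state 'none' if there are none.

Nash profiles: (C,Q), (C,R)

(A,P): not NE [P1→D gives 9>6]
(A,Q): not NE [P1→C gives 6>2; P2→P gives 7>0]
(A,R): not NE [P1→C gives 8>4; P2→P gives 7>0]
(A,S): not NE [P2→P gives 7>2]
(B,P): not NE [P1→D gives 9>4]
(B,Q): not NE [P1→C gives 6>2; P2→S gives 9>7]
(B,R): not NE [P1→C gives 8>5]
(B,S): not NE [P1→A gives 8>4]
(C,P): not NE [P1→D gives 9>7; P2→R gives 8>2]
(C,Q): NE
(C,R): NE
(C,S): not NE [P1→A gives 8>5; P2→R gives 8>5]
(D,P): not NE [P2→S gives 8>1]
(D,Q): not NE [P1→C gives 6>4; P2→S gives 8>3]
(D,R): not NE [P1→C gives 8>7; P2→S gives 8>2]
(D,S): not NE [P1→A gives 8>7]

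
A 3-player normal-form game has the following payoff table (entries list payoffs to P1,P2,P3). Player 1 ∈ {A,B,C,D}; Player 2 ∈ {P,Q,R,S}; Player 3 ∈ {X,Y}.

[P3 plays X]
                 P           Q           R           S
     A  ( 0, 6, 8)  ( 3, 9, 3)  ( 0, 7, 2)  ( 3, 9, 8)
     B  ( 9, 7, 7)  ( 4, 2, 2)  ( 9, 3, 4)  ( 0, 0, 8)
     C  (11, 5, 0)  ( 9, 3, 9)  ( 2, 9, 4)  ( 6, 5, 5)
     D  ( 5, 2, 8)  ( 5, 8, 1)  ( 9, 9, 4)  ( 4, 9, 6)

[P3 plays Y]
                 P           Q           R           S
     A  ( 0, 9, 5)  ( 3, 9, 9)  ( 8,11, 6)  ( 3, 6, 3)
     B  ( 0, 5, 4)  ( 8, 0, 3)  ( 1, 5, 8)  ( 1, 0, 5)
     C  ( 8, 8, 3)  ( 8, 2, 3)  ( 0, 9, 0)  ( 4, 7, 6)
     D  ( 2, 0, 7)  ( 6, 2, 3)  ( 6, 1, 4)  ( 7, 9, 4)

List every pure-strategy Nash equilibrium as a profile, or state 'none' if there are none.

Nash profiles: (A,R,Y), (D,R,X)

(A,P,X): not NE [P1→C gives 11>0; P2→S gives 9>6]
(A,P,Y): not NE [P1→C gives 8>0; P2→R gives 11>9; P3→X gives 8>5]
(A,Q,X): not NE [P1→C gives 9>3; P3→Y gives 9>3]
(A,Q,Y): not NE [P1→C gives 8>3; P2→R gives 11>9]
(A,R,X): not NE [P1→D gives 9>0; P2→S gives 9>7; P3→Y gives 6>2]
(A,R,Y): NE
(A,S,X): not NE [P1→C gives 6>3]
(A,S,Y): not NE [P1→D gives 7>3; P2→R gives 11>6; P3→X gives 8>3]
(B,P,X): not NE [P1→C gives 11>9]
(B,P,Y): not NE [P1→C gives 8>0; P3→X gives 7>4]
(B,Q,X): not NE [P1→C gives 9>4; P2→P gives 7>2; P3→Y gives 3>2]
(B,Q,Y): not NE [P2→R gives 5>0]
(B,R,X): not NE [P2→P gives 7>3; P3→Y gives 8>4]
(B,R,Y): not NE [P1→A gives 8>1]
(B,S,X): not NE [P1→C gives 6>0; P2→P gives 7>0]
(B,S,Y): not NE [P1→D gives 7>1; P2→R gives 5>0; P3→X gives 8>5]
(C,P,X): not NE [P2→R gives 9>5; P3→Y gives 3>0]
(C,P,Y): not NE [P2→R gives 9>8]
(C,Q,X): not NE [P2→R gives 9>3]
(C,Q,Y): not NE [P2→R gives 9>2; P3→X gives 9>3]
(C,R,X): not NE [P1→D gives 9>2]
(C,R,Y): not NE [P1→A gives 8>0; P3→X gives 4>0]
(C,S,X): not NE [P2→R gives 9>5; P3→Y gives 6>5]
(C,S,Y): not NE [P1→D gives 7>4; P2→R gives 9>7]
(D,P,X): not NE [P1→C gives 11>5; P2→S gives 9>2]
(D,P,Y): not NE [P1→C gives 8>2; P2→S gives 9>0; P3→X gives 8>7]
(D,Q,X): not NE [P1→C gives 9>5; P2→S gives 9>8; P3→Y gives 3>1]
(D,Q,Y): not NE [P1→C gives 8>6; P2→S gives 9>2]
(D,R,X): NE
(D,R,Y): not NE [P1→A gives 8>6; P2→S gives 9>1]
(D,S,X): not NE [P1→C gives 6>4]
(D,S,Y): not NE [P3→X gives 6>4]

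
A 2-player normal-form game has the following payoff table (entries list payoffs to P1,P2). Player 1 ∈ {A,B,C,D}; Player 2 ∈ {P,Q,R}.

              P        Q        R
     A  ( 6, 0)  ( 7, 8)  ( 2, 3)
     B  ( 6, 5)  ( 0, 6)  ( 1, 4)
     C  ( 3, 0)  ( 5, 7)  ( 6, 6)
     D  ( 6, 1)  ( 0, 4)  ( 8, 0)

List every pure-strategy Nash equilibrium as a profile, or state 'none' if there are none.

(A,P): not NE [P2→Q gives 8>0]
(A,Q): NE
(A,R): not NE [P1→D gives 8>2; P2→Q gives 8>3]
(B,P): not NE [P2→Q gives 6>5]
(B,Q): not NE [P1→A gives 7>0]
(B,R): not NE [P1→D gives 8>1; P2→Q gives 6>4]
(C,P): not NE [P1→D gives 6>3; P2→Q gives 7>0]
(C,Q): not NE [P1→A gives 7>5]
(C,R): not NE [P1→D gives 8>6; P2→Q gives 7>6]
(D,P): not NE [P2→Q gives 4>1]
(D,Q): not NE [P1→A gives 7>0]
(D,R): not NE [P2→Q gives 4>0]

NE set: (A,Q)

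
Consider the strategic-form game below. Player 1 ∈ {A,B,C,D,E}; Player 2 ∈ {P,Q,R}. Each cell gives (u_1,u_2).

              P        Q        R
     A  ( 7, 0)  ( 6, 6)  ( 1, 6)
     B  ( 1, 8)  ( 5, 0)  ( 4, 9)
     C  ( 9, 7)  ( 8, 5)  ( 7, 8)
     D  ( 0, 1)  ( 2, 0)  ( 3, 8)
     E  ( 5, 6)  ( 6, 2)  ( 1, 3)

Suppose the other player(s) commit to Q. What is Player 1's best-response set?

argmax u_1 = {C}

u_1(A vs Q) = 6
u_1(B vs Q) = 5
u_1(C vs Q) = 8
u_1(D vs Q) = 2
u_1(E vs Q) = 6
max payoff 8 at {C}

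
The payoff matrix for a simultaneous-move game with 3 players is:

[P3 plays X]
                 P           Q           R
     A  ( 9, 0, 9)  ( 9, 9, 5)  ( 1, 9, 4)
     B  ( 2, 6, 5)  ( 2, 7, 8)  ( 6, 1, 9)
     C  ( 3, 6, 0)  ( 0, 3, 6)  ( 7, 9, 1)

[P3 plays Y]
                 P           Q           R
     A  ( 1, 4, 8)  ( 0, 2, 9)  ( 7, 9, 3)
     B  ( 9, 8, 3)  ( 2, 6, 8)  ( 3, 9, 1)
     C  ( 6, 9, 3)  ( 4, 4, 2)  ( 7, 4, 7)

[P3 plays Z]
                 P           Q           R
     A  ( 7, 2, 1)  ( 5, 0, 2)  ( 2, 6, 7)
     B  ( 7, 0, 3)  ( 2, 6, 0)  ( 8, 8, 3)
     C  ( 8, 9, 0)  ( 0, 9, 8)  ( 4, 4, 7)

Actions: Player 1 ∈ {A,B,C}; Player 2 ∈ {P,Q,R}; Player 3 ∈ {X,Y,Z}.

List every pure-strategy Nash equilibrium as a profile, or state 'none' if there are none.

No pure NE.

(A,P,X): not NE [P2→R gives 9>0]
(A,P,Y): not NE [P1→B gives 9>1; P2→R gives 9>4; P3→X gives 9>8]
(A,P,Z): not NE [P1→C gives 8>7; P2→R gives 6>2; P3→X gives 9>1]
(A,Q,X): not NE [P3→Y gives 9>5]
(A,Q,Y): not NE [P1→C gives 4>0; P2→R gives 9>2]
(A,Q,Z): not NE [P2→R gives 6>0; P3→Y gives 9>2]
(A,R,X): not NE [P1→C gives 7>1; P3→Z gives 7>4]
(A,R,Y): not NE [P3→Z gives 7>3]
(A,R,Z): not NE [P1→B gives 8>2]
(B,P,X): not NE [P1→A gives 9>2; P2→Q gives 7>6]
(B,P,Y): not NE [P2→R gives 9>8; P3→X gives 5>3]
(B,P,Z): not NE [P1→C gives 8>7; P2→R gives 8>0; P3→X gives 5>3]
(B,Q,X): not NE [P1→A gives 9>2]
(B,Q,Y): not NE [P1→C gives 4>2; P2→R gives 9>6]
(B,Q,Z): not NE [P1→A gives 5>2; P2→R gives 8>6; P3→Y gives 8>0]
(B,R,X): not NE [P1→C gives 7>6; P2→Q gives 7>1]
(B,R,Y): not NE [P1→C gives 7>3; P3→X gives 9>1]
(B,R,Z): not NE [P3→X gives 9>3]
(C,P,X): not NE [P1→A gives 9>3; P2→R gives 9>6; P3→Y gives 3>0]
(C,P,Y): not NE [P1→B gives 9>6]
(C,P,Z): not NE [P3→Y gives 3>0]
(C,Q,X): not NE [P1→A gives 9>0; P2→R gives 9>3; P3→Z gives 8>6]
(C,Q,Y): not NE [P2→P gives 9>4; P3→Z gives 8>2]
(C,Q,Z): not NE [P1→A gives 5>0]
(C,R,X): not NE [P3→Z gives 7>1]
(C,R,Y): not NE [P2→P gives 9>4]
(C,R,Z): not NE [P1→B gives 8>4; P2→Q gives 9>4]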